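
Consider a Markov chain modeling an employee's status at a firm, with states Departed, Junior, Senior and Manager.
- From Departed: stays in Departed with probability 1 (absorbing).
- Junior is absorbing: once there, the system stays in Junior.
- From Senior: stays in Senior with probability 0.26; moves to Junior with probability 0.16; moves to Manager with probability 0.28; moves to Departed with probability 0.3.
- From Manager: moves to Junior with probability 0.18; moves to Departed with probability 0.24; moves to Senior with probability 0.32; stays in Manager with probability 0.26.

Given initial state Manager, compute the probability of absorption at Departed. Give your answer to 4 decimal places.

Let h(s) be the probability of absorption at Departed starting from transient state s. Then h(Departed) = 1 and h(Junior) = 0. By first-step analysis:
h(Senior) = 0.3·1 + 0.16·0 + 0.26·h(Senior) + 0.28·h(Manager)
h(Manager) = 0.24·1 + 0.18·0 + 0.32·h(Senior) + 0.26·h(Manager)
Solving: h(Senior) = 0.6314, h(Manager) = 0.5974.
Starting from Manager, the probability is 0.5974.

0.5974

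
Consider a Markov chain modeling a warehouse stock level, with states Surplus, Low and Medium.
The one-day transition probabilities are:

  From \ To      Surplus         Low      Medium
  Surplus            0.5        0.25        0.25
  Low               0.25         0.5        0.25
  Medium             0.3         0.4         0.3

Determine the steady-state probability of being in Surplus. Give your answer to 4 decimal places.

Let the stationary distribution be π with π = πP and π_1 + π_2 + π_3 = 1.
π_1 = 0.5·π_1 + 0.25·π_2 + 0.3·π_3
π_2 = 0.25·π_1 + 0.5·π_2 + 0.4·π_3
Solving with the normalization constraint gives π = (0.3509, 0.3860, 0.2632).
So the stationary probability of Surplus is 0.3509.

0.3509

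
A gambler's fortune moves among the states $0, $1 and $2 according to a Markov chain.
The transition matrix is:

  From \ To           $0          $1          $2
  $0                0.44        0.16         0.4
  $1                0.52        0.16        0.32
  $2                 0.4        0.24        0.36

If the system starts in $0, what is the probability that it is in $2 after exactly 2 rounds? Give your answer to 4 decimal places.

0.3712

Sum over the intermediate state after 1 round:
P = P($0→$0)·P($0→$2) + P($0→$1)·P($1→$2) + P($0→$2)·P($2→$2)
  = 0.44×0.4 + 0.16×0.32 + 0.4×0.36
  = 0.1760 + 0.0512 + 0.1440 = 0.3712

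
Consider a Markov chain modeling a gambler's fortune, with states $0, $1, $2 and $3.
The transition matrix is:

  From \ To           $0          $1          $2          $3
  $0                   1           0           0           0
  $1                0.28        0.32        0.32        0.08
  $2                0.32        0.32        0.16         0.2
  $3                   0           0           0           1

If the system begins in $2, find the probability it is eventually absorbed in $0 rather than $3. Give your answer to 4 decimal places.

0.6553

Let h(s) be the probability of absorption at $0 starting from transient state s. Then h($0) = 1 and h($3) = 0. By first-step analysis:
h($1) = 0.28·1 + 0.32·h($1) + 0.32·h($2) + 0.08·0
h($2) = 0.32·1 + 0.32·h($1) + 0.16·h($2) + 0.2·0
Solving: h($1) = 0.7201, h($2) = 0.6553.
Starting from $2, the probability is 0.6553.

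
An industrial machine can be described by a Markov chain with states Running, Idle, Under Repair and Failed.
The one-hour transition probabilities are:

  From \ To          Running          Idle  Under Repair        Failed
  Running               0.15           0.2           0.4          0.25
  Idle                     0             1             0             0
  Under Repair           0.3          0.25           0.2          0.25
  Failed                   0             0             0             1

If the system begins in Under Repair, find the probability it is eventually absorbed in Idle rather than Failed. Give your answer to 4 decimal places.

Let h(s) be the probability of absorption at Idle starting from transient state s. Then h(Idle) = 1 and h(Failed) = 0. By first-step analysis:
h(Running) = 0.15·h(Running) + 0.2·1 + 0.4·h(Under Repair) + 0.25·0
h(Under Repair) = 0.3·h(Running) + 0.25·1 + 0.2·h(Under Repair) + 0.25·0
Solving: h(Running) = 0.4643, h(Under Repair) = 0.4866.
Starting from Under Repair, the probability is 0.4866.

0.4866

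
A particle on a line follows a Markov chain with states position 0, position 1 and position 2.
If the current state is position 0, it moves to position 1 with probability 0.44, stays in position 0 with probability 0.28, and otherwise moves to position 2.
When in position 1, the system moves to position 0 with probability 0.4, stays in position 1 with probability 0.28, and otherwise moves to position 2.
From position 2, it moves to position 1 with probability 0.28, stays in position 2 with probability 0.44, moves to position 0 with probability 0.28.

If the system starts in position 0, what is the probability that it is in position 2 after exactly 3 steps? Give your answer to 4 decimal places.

Propagate the distribution vector 3 steps from position 0.
After 0 steps: (1.0000, 0.0000, 0.0000)
After 1 step: (0.2800, 0.4400, 0.2800)
After 2 steps: (0.3328, 0.3248, 0.3424)
After 3 steps: (0.3190, 0.3332, 0.3478)
P(in position 2 after 3 steps) = 0.3478

0.3478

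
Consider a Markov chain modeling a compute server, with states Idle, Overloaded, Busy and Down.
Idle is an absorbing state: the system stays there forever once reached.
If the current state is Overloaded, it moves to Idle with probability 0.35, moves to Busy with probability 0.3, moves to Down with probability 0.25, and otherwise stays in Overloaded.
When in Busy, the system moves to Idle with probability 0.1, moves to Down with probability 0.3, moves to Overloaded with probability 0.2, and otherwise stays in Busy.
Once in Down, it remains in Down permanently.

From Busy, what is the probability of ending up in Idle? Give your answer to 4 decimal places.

0.3333

Let h(s) be the probability of absorption at Idle starting from transient state s. Then h(Idle) = 1 and h(Down) = 0. By first-step analysis:
h(Overloaded) = 0.35·1 + 0.1·h(Overloaded) + 0.3·h(Busy) + 0.25·0
h(Busy) = 0.1·1 + 0.2·h(Overloaded) + 0.4·h(Busy) + 0.3·0
Solving: h(Overloaded) = 0.5000, h(Busy) = 0.3333.
Starting from Busy, the probability is 0.3333.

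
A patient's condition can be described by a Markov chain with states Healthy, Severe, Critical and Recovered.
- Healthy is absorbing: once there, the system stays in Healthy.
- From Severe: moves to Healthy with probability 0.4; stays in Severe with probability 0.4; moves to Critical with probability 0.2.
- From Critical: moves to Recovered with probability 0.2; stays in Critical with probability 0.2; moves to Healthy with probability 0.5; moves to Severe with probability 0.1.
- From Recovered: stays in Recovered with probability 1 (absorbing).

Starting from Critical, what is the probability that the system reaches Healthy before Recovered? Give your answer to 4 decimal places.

0.7391

Let h(s) be the probability of absorption at Healthy starting from transient state s. Then h(Healthy) = 1 and h(Recovered) = 0. By first-step analysis:
h(Severe) = 0.4·1 + 0.4·h(Severe) + 0.2·h(Critical)
h(Critical) = 0.5·1 + 0.1·h(Severe) + 0.2·h(Critical) + 0.2·0
Solving: h(Severe) = 0.9130, h(Critical) = 0.7391.
Starting from Critical, the probability is 0.7391.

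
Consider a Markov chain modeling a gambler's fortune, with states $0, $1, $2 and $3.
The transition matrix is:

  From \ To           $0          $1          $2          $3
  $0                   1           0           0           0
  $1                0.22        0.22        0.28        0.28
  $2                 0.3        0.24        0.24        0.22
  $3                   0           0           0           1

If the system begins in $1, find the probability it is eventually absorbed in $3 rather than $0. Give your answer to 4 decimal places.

0.5221

Let h(s) be the probability of absorption at $3 starting from transient state s. Then h($3) = 1 and h($0) = 0. By first-step analysis:
h($1) = 0.22·0 + 0.22·h($1) + 0.28·h($2) + 0.28·1
h($2) = 0.3·0 + 0.24·h($1) + 0.24·h($2) + 0.22·1
Solving: h($1) = 0.5221, h($2) = 0.4543.
Starting from $1, the probability is 0.5221.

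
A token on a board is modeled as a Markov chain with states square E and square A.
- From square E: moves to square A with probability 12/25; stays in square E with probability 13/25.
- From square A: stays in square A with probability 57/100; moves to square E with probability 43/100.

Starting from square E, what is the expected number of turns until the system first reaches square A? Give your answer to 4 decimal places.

Let t(s) be the expected number of turns to first reach square A from state s, with t(square A) = 0. Conditioning on the first turn:
t(square E) = 1 + 0.52·t(square E)
Solving: t(square E) = 2.0833.
Expected turns from square E to square A: 2.0833.

2.0833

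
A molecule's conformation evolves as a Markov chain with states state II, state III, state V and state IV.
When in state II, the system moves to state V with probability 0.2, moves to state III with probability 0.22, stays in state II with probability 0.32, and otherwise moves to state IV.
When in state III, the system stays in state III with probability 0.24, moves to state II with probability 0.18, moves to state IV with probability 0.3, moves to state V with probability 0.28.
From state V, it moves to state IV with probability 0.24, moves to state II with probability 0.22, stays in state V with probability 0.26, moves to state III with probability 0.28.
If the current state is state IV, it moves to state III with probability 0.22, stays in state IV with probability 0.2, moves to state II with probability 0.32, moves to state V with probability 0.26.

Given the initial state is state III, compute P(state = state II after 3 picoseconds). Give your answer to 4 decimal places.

Propagate the distribution vector 3 picoseconds from state III.
After 0 picoseconds: (0.0000, 1.0000, 0.0000, 0.0000)
After 1 picosecond: (0.1800, 0.2400, 0.2800, 0.3000)
After 2 picoseconds: (0.2584, 0.2416, 0.2540, 0.2460)
After 3 picoseconds: (0.2608, 0.2401, 0.2493, 0.2498)
P(in state II after 3 picoseconds) = 0.2608

0.2608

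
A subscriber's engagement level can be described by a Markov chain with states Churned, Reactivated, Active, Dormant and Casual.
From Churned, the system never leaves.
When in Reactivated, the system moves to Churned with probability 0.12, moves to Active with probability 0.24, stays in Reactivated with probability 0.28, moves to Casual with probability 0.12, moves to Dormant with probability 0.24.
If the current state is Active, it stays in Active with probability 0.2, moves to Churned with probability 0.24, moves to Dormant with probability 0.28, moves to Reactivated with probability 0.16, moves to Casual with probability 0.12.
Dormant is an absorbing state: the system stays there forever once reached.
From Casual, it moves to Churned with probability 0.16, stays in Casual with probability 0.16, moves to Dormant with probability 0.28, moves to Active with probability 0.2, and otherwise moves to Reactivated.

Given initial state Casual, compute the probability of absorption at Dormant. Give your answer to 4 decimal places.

Let h(s) be the probability of absorption at Dormant starting from transient state s. Then h(Dormant) = 1 and h(Churned) = 0. By first-step analysis:
h(Reactivated) = 0.12·0 + 0.28·h(Reactivated) + 0.24·h(Active) + 0.24·1 + 0.12·h(Casual)
h(Active) = 0.24·0 + 0.16·h(Reactivated) + 0.2·h(Active) + 0.28·1 + 0.12·h(Casual)
h(Casual) = 0.16·0 + 0.2·h(Reactivated) + 0.2·h(Active) + 0.28·1 + 0.16·h(Casual)
Solving: h(Reactivated) = 0.6255, h(Active) = 0.5677, h(Casual) = 0.6174.
Starting from Casual, the probability is 0.6174.

0.6174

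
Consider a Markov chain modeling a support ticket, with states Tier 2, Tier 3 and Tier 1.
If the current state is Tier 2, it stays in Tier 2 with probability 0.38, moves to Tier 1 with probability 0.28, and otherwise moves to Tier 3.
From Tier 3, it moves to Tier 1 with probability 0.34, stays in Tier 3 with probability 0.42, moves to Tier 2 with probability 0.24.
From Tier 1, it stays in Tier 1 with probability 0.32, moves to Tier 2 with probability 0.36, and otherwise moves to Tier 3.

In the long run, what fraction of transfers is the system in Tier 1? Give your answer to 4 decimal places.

Let the stationary distribution be π with π = πP and π_1 + π_2 + π_3 = 1.
π_1 = 0.38·π_1 + 0.24·π_2 + 0.36·π_3
π_2 = 0.34·π_1 + 0.42·π_2 + 0.32·π_3
Solving with the normalization constraint gives π = (0.3229, 0.3627, 0.3143).
So the stationary probability of Tier 1 is 0.3143.

0.3143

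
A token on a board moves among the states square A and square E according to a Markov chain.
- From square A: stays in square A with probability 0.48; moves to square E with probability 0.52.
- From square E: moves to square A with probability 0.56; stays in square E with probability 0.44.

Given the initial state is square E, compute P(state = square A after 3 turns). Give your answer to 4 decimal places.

0.5188

Propagate the distribution vector 3 turns from square E.
After 0 turns: (0.0000, 1.0000)
After 1 turn: (0.5600, 0.4400)
After 2 turns: (0.5152, 0.4848)
After 3 turns: (0.5188, 0.4812)
P(in square A after 3 turns) = 0.5188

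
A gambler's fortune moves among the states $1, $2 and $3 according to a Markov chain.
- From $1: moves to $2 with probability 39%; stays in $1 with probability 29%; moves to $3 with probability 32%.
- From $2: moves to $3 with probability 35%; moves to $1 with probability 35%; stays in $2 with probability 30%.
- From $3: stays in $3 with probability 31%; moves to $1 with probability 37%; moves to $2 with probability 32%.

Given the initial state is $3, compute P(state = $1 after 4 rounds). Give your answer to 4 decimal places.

0.3363

Propagate the distribution vector 4 rounds from $3.
After 0 rounds: (0.0000, 0.0000, 1.0000)
After 1 round: (0.3700, 0.3200, 0.3100)
After 2 rounds: (0.3340, 0.3395, 0.3265)
After 3 rounds: (0.3365, 0.3366, 0.3269)
After 4 rounds: (0.3363, 0.3368, 0.3268)
P(in $1 after 4 rounds) = 0.3363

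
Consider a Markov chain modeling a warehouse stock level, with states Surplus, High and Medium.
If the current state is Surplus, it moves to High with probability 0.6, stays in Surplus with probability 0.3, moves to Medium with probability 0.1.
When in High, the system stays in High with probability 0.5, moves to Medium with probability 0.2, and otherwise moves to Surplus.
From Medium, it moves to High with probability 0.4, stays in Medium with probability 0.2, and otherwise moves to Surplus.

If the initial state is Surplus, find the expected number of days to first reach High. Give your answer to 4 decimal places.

1.7308

Let t(s) be the expected number of days to first reach High from state s, with t(High) = 0. Conditioning on the first day:
t(Surplus) = 1 + 0.3·t(Surplus) + 0.1·t(Medium)
t(Medium) = 1 + 0.4·t(Surplus) + 0.2·t(Medium)
Solving: t(Surplus) = 1.7308, t(Medium) = 2.1154.
Expected days from Surplus to High: 1.7308.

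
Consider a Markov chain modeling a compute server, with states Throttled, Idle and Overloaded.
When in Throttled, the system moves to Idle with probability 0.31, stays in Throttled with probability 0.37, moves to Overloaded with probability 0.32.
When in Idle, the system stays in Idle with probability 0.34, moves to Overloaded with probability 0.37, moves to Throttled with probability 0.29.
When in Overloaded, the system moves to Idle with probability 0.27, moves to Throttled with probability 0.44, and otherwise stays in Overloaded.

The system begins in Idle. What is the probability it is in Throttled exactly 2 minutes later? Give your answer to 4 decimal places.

0.3687

Sum over the intermediate state after 1 minute:
P = P(Idle→Throttled)·P(Throttled→Throttled) + P(Idle→Idle)·P(Idle→Throttled) + P(Idle→Overloaded)·P(Overloaded→Throttled)
  = 0.29×0.37 + 0.34×0.29 + 0.37×0.44
  = 0.1073 + 0.0986 + 0.1628 = 0.3687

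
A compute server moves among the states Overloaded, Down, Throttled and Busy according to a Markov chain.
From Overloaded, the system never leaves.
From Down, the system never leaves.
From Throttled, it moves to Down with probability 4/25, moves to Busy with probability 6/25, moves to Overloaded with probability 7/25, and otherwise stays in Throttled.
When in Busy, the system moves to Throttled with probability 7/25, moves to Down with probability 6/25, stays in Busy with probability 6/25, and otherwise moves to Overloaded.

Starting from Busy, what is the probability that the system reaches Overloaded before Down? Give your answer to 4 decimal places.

Let h(s) be the probability of absorption at Overloaded starting from transient state s. Then h(Overloaded) = 1 and h(Down) = 0. By first-step analysis:
h(Throttled) = 0.28·1 + 0.16·0 + 0.32·h(Throttled) + 0.24·h(Busy)
h(Busy) = 0.24·1 + 0.24·0 + 0.28·h(Throttled) + 0.24·h(Busy)
Solving: h(Throttled) = 0.6014, h(Busy) = 0.5374.
Starting from Busy, the probability is 0.5374.

0.5374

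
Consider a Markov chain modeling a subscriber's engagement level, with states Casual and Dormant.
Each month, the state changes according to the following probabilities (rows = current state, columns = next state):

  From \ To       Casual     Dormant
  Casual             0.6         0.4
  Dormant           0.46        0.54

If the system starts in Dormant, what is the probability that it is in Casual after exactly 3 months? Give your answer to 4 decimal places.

0.5334

Propagate the distribution vector 3 months from Dormant.
After 0 months: (0.0000, 1.0000)
After 1 month: (0.4600, 0.5400)
After 2 months: (0.5244, 0.4756)
After 3 months: (0.5334, 0.4666)
P(in Casual after 3 months) = 0.5334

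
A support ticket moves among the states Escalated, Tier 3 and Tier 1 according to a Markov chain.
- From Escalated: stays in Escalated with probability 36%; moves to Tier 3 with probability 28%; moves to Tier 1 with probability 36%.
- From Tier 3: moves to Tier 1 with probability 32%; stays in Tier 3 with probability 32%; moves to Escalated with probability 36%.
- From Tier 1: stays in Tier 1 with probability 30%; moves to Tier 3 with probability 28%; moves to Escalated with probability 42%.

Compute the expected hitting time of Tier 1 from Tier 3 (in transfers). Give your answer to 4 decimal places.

2.9904

Let t(s) be the expected number of transfers to first reach Tier 1 from state s, with t(Tier 1) = 0. Conditioning on the first transfer:
t(Escalated) = 1 + 0.36·t(Escalated) + 0.28·t(Tier 3)
t(Tier 3) = 1 + 0.36·t(Escalated) + 0.32·t(Tier 3)
Solving: t(Escalated) = 2.8708, t(Tier 3) = 2.9904.
Expected transfers from Tier 3 to Tier 1: 2.9904.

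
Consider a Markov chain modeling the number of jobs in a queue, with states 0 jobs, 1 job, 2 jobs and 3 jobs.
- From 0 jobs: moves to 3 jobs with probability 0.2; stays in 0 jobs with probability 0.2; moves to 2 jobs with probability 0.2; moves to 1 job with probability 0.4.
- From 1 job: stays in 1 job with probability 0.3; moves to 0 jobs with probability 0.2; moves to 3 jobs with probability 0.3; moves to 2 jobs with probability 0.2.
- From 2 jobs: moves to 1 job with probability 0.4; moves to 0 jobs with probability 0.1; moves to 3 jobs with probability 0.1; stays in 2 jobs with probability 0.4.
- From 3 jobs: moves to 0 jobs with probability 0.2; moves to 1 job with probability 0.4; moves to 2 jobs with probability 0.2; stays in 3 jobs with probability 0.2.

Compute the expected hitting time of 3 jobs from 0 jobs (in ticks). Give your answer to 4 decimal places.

4.7312

Let t(s) be the expected number of ticks to first reach 3 jobs from state s, with t(3 jobs) = 0. Conditioning on the first tick:
t(0 jobs) = 1 + 0.2·t(0 jobs) + 0.4·t(1 job) + 0.2·t(2 jobs)
t(1 job) = 1 + 0.2·t(0 jobs) + 0.3·t(1 job) + 0.2·t(2 jobs)
t(2 jobs) = 1 + 0.1·t(0 jobs) + 0.4·t(1 job) + 0.4·t(2 jobs)
Solving: t(0 jobs) = 4.7312, t(1 job) = 4.3011, t(2 jobs) = 5.3226.
Expected ticks from 0 jobs to 3 jobs: 4.7312.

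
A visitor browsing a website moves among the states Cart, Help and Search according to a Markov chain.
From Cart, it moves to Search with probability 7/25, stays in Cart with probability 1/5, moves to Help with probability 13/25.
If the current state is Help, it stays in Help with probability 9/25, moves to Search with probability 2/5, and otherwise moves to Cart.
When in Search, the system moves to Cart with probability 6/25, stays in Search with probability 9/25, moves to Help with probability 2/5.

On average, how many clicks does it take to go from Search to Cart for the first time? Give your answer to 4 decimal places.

Let t(s) be the expected number of clicks to first reach Cart from state s, with t(Cart) = 0. Conditioning on the first click:
t(Help) = 1 + 0.36·t(Help) + 0.4·t(Search)
t(Search) = 1 + 0.4·t(Help) + 0.36·t(Search)
Solving: t(Help) = 4.1667, t(Search) = 4.1667.
Expected clicks from Search to Cart: 4.1667.

4.1667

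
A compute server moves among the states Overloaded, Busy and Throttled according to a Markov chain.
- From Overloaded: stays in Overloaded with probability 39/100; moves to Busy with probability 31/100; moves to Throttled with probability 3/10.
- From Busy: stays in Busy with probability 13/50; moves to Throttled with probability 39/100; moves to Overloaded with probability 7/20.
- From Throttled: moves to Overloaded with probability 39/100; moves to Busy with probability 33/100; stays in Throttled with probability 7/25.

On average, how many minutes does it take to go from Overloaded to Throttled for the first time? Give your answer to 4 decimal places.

3.0621

Let t(s) be the expected number of minutes to first reach Throttled from state s, with t(Throttled) = 0. Conditioning on the first minute:
t(Overloaded) = 1 + 0.39·t(Overloaded) + 0.31·t(Busy)
t(Busy) = 1 + 0.35·t(Overloaded) + 0.26·t(Busy)
Solving: t(Overloaded) = 3.0621, t(Busy) = 2.7997.
Expected minutes from Overloaded to Throttled: 3.0621.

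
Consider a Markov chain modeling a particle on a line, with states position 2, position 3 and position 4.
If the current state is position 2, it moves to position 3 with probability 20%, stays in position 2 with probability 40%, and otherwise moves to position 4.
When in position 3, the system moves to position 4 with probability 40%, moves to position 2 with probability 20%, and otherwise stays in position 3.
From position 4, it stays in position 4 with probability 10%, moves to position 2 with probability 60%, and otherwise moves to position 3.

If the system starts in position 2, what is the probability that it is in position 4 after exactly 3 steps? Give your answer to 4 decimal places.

Propagate the distribution vector 3 steps from position 2.
After 0 steps: (1.0000, 0.0000, 0.0000)
After 1 step: (0.4000, 0.2000, 0.4000)
After 2 steps: (0.4400, 0.2800, 0.2800)
After 3 steps: (0.4000, 0.2840, 0.3160)
P(in position 4 after 3 steps) = 0.3160

0.3160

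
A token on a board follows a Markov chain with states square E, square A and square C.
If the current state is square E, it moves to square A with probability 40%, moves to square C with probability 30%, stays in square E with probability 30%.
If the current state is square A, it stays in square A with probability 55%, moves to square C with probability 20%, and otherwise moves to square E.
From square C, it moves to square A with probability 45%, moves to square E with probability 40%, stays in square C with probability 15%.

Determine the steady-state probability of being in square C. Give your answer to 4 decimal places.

Let the stationary distribution be π with π = πP and π_1 + π_2 + π_3 = 1.
π_1 = 0.3·π_1 + 0.25·π_2 + 0.4·π_3
π_2 = 0.4·π_1 + 0.55·π_2 + 0.45·π_3
Solving with the normalization constraint gives π = (0.2977, 0.4835, 0.2188).
So the stationary probability of square C is 0.2188.

0.2188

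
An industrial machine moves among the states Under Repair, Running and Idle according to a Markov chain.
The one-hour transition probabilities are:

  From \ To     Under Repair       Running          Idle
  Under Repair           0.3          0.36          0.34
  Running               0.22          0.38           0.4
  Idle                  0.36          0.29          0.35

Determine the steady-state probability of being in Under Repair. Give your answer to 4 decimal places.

0.2945

Let the stationary distribution be π with π = πP and π_1 + π_2 + π_3 = 1.
π_1 = 0.3·π_1 + 0.22·π_2 + 0.36·π_3
π_2 = 0.36·π_1 + 0.38·π_2 + 0.29·π_3
Solving with the normalization constraint gives π = (0.2945, 0.3413, 0.3641).
So the stationary probability of Under Repair is 0.2945.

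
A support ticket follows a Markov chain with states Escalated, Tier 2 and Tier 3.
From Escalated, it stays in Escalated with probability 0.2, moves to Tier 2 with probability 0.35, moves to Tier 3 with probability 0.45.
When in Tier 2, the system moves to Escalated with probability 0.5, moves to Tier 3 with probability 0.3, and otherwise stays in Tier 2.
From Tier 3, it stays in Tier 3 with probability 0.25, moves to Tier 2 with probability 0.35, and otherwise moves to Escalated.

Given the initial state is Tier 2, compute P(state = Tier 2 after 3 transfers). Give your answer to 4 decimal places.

0.3020

Propagate the distribution vector 3 transfers from Tier 2.
After 0 transfers: (0.0000, 1.0000, 0.0000)
After 1 transfer: (0.5000, 0.2000, 0.3000)
After 2 transfers: (0.3200, 0.3200, 0.3600)
After 3 transfers: (0.3680, 0.3020, 0.3300)
P(in Tier 2 after 3 transfers) = 0.3020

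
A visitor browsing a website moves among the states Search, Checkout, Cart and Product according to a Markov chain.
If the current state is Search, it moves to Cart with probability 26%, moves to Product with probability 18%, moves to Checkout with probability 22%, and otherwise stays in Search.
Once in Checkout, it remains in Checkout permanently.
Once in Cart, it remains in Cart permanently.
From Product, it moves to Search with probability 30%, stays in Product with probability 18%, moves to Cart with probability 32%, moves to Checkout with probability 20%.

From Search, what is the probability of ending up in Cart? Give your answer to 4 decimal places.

Let h(s) be the probability of absorption at Cart starting from transient state s. Then h(Cart) = 1 and h(Checkout) = 0. By first-step analysis:
h(Search) = 0.34·h(Search) + 0.22·0 + 0.26·1 + 0.18·h(Product)
h(Product) = 0.3·h(Search) + 0.2·0 + 0.32·1 + 0.18·h(Product)
Solving: h(Search) = 0.5558, h(Product) = 0.5936.
Starting from Search, the probability is 0.5558.

0.5558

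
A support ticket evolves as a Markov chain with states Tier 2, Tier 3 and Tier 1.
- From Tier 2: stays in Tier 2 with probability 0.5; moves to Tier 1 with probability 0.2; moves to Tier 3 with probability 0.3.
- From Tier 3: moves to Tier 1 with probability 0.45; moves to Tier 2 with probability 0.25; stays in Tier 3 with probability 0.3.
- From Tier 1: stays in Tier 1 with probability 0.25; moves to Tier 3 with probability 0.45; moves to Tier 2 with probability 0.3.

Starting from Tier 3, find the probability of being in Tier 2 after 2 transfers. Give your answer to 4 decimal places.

Sum over the intermediate state after 1 transfer:
P = P(Tier 3→Tier 2)·P(Tier 2→Tier 2) + P(Tier 3→Tier 3)·P(Tier 3→Tier 2) + P(Tier 3→Tier 1)·P(Tier 1→Tier 2)
  = 0.25×0.5 + 0.3×0.25 + 0.45×0.3
  = 0.1250 + 0.0750 + 0.1350 = 0.3350

0.3350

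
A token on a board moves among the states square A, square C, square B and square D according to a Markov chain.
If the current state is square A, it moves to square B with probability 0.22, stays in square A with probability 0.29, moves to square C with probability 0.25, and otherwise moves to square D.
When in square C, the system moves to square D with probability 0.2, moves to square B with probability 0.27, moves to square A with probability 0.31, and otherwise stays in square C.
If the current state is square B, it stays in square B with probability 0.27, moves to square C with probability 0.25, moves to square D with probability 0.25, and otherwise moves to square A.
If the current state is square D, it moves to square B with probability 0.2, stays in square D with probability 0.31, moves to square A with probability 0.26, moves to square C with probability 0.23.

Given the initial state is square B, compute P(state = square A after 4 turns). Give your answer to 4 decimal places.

Propagate the distribution vector 4 turns from square B.
After 0 turns: (0.0000, 0.0000, 1.0000, 0.0000)
After 1 turn: (0.2300, 0.2500, 0.2700, 0.2500)
After 2 turns: (0.2713, 0.2375, 0.2410, 0.2502)
After 3 turns: (0.2728, 0.2379, 0.2389, 0.2504)
After 4 turns: (0.2729, 0.2379, 0.2388, 0.2504)
P(in square A after 4 turns) = 0.2729

0.2729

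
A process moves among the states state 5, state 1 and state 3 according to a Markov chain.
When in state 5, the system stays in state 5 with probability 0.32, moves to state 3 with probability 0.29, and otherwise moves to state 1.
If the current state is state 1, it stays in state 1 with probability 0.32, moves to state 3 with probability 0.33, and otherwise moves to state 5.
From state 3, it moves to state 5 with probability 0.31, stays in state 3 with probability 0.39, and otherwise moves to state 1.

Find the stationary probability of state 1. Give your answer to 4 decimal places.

Let the stationary distribution be π with π = πP and π_1 + π_2 + π_3 = 1.
π_1 = 0.32·π_1 + 0.35·π_2 + 0.31·π_3
π_2 = 0.39·π_1 + 0.32·π_2 + 0.3·π_3
Solving with the normalization constraint gives π = (0.3267, 0.3361, 0.3372).
So the stationary probability of state 1 is 0.3361.

0.3361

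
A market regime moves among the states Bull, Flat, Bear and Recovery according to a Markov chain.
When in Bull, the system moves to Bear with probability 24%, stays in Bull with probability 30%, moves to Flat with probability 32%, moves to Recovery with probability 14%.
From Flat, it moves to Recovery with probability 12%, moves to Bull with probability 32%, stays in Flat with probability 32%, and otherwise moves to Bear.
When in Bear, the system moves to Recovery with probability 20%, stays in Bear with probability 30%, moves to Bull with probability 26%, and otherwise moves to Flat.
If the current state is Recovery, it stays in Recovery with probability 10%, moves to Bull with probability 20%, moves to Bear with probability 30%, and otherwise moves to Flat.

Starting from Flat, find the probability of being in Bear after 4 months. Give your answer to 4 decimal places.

0.2645

Propagate the distribution vector 4 months from Flat.
After 0 months: (0.0000, 1.0000, 0.0000, 0.0000)
After 1 month: (0.3200, 0.3200, 0.2400, 0.1200)
After 2 months: (0.2848, 0.3104, 0.2616, 0.1432)
After 3 months: (0.2814, 0.3105, 0.2643, 0.1438)
After 4 months: (0.2813, 0.3104, 0.2645, 0.1439)
P(in Bear after 4 months) = 0.2645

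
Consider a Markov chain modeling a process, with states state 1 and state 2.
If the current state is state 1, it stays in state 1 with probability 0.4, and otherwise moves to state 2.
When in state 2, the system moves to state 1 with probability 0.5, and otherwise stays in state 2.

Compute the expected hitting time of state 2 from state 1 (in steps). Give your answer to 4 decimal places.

1.6667

Let t(s) be the expected number of steps to first reach state 2 from state s, with t(state 2) = 0. Conditioning on the first step:
t(state 1) = 1 + 0.4·t(state 1)
Solving: t(state 1) = 1.6667.
Expected steps from state 1 to state 2: 1.6667.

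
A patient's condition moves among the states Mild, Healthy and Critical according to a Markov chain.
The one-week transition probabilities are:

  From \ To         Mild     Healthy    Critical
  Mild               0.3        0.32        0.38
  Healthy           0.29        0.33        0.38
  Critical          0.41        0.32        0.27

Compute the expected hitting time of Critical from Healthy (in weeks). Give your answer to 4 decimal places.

Let t(s) be the expected number of weeks to first reach Critical from state s, with t(Critical) = 0. Conditioning on the first week:
t(Mild) = 1 + 0.3·t(Mild) + 0.32·t(Healthy)
t(Healthy) = 1 + 0.29·t(Mild) + 0.33·t(Healthy)
Solving: t(Mild) = 2.6316, t(Healthy) = 2.6316.
Expected weeks from Healthy to Critical: 2.6316.

2.6316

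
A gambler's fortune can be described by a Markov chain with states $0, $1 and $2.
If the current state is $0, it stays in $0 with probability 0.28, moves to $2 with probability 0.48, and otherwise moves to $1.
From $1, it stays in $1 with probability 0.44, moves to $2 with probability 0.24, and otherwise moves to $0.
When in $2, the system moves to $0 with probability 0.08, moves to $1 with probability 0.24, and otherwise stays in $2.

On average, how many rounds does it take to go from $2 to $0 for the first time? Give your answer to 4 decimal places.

Let t(s) be the expected number of rounds to first reach $0 from state s, with t($0) = 0. Conditioning on the first round:
t($1) = 1 + 0.44·t($1) + 0.24·t($2)
t($2) = 1 + 0.24·t($1) + 0.68·t($2)
Solving: t($1) = 4.6053, t($2) = 6.5789.
Expected rounds from $2 to $0: 6.5789.

6.5789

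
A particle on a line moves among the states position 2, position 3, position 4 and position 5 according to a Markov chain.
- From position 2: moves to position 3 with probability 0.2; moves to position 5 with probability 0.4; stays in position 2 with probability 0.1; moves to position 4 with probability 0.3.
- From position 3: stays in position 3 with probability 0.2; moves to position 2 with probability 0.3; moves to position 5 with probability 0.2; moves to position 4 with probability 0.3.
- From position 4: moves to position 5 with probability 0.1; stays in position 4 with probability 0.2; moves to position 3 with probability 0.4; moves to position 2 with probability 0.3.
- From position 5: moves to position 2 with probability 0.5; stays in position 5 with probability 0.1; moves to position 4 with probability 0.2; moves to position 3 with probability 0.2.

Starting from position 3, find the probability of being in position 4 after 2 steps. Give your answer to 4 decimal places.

0.2500

Propagate the distribution vector 2 steps from position 3.
After 0 steps: (0.0000, 1.0000, 0.0000, 0.0000)
After 1 step: (0.3000, 0.2000, 0.3000, 0.2000)
After 2 steps: (0.2800, 0.2600, 0.2500, 0.2100)
P(in position 4 after 2 steps) = 0.2500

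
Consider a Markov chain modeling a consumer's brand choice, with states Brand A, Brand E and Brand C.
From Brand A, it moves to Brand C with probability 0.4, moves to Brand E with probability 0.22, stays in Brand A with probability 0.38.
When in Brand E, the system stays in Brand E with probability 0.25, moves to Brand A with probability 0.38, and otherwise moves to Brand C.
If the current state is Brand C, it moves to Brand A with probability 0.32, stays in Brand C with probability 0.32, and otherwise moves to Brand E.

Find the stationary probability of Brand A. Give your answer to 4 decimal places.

0.3582

Let the stationary distribution be π with π = πP and π_1 + π_2 + π_3 = 1.
π_1 = 0.38·π_1 + 0.38·π_2 + 0.32·π_3
π_2 = 0.22·π_1 + 0.25·π_2 + 0.36·π_3
Solving with the normalization constraint gives π = (0.3582, 0.2791, 0.3626).
So the stationary probability of Brand A is 0.3582.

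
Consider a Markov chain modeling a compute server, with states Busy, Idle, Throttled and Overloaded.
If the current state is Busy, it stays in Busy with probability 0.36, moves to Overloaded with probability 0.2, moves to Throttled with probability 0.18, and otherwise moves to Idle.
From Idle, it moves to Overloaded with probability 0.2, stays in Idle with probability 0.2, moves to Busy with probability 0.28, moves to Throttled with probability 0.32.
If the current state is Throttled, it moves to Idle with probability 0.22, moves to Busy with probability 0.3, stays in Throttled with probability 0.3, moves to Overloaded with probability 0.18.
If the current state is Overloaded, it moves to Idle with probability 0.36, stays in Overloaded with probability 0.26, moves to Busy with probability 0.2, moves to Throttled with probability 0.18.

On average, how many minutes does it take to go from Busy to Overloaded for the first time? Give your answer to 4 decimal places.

Let t(s) be the expected number of minutes to first reach Overloaded from state s, with t(Overloaded) = 0. Conditioning on the first minute:
t(Busy) = 1 + 0.36·t(Busy) + 0.26·t(Idle) + 0.18·t(Throttled)
t(Idle) = 1 + 0.28·t(Busy) + 0.2·t(Idle) + 0.32·t(Throttled)
t(Throttled) = 1 + 0.3·t(Busy) + 0.22·t(Idle) + 0.3·t(Throttled)
Solving: t(Busy) = 5.1241, t(Idle) = 5.1393, t(Throttled) = 5.2398.
Expected minutes from Busy to Overloaded: 5.1241.

5.1241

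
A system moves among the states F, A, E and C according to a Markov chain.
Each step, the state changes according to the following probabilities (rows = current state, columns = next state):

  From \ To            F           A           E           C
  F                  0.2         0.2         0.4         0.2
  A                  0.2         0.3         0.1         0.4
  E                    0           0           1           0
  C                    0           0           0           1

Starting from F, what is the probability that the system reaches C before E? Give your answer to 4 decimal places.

0.4231

Let h(s) be the probability of absorption at C starting from transient state s. Then h(C) = 1 and h(E) = 0. By first-step analysis:
h(F) = 0.2·h(F) + 0.2·h(A) + 0.4·0 + 0.2·1
h(A) = 0.2·h(F) + 0.3·h(A) + 0.1·0 + 0.4·1
Solving: h(F) = 0.4231, h(A) = 0.6923.
Starting from F, the probability is 0.4231.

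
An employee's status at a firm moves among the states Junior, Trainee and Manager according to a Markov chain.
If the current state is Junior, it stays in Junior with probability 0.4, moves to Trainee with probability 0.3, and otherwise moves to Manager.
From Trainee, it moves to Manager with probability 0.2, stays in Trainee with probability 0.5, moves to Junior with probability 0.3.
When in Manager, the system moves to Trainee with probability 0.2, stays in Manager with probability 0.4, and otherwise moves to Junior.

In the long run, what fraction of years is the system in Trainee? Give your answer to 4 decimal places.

0.3380

Let the stationary distribution be π with π = πP and π_1 + π_2 + π_3 = 1.
π_1 = 0.4·π_1 + 0.3·π_2 + 0.4·π_3
π_2 = 0.3·π_1 + 0.5·π_2 + 0.2·π_3
Solving with the normalization constraint gives π = (0.3662, 0.3380, 0.2958).
So the stationary probability of Trainee is 0.3380.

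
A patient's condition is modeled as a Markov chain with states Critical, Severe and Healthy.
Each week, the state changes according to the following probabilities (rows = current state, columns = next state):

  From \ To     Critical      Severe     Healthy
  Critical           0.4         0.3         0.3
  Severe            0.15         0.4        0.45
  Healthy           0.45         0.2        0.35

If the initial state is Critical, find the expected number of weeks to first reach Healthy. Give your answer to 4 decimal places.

2.8571

Let t(s) be the expected number of weeks to first reach Healthy from state s, with t(Healthy) = 0. Conditioning on the first week:
t(Critical) = 1 + 0.4·t(Critical) + 0.3·t(Severe)
t(Severe) = 1 + 0.15·t(Critical) + 0.4·t(Severe)
Solving: t(Critical) = 2.8571, t(Severe) = 2.3810.
Expected weeks from Critical to Healthy: 2.8571.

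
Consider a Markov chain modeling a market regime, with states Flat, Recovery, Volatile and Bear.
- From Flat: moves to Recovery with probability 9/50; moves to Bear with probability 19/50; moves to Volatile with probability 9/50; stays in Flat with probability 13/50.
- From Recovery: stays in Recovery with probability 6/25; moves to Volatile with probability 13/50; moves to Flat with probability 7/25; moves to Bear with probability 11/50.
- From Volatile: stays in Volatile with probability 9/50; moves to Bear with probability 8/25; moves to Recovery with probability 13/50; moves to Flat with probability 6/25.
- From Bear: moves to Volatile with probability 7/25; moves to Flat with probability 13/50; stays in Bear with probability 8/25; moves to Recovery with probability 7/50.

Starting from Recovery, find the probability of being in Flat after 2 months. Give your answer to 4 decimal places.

Propagate the distribution vector 2 months from Recovery.
After 0 months: (0.0000, 1.0000, 0.0000, 0.0000)
After 1 month: (0.2800, 0.2400, 0.2600, 0.2200)
After 2 months: (0.2596, 0.2064, 0.2212, 0.3128)
P(in Flat after 2 months) = 0.2596

0.2596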